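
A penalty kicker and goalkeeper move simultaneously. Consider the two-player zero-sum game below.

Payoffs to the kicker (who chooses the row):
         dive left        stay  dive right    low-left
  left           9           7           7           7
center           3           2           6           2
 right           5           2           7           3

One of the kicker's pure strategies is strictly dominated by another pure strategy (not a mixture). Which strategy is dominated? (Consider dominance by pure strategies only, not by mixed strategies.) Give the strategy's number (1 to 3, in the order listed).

Compare center with left: 9 > 3, 7 > 2, 7 > 6, 7 > 2.
So left strictly dominates center for the kicker; center is strictly dominated.

2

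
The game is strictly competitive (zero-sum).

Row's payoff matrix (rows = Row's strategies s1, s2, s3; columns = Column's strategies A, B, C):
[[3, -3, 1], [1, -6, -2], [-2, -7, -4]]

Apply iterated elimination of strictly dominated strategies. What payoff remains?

Row s2 is strictly dominated by row s1 (3>1, -3>-6, 1>-2); eliminate s2.
Column A is strictly dominated by B for Column (-3<3, -7<-2); eliminate A.
Column C is strictly dominated by B for Column (-3<1, -7<-4); eliminate C.
Row s3 is strictly dominated by row s1 (-3>-7); eliminate s3.
Only (s1, B) remains, with payoff -3.

-3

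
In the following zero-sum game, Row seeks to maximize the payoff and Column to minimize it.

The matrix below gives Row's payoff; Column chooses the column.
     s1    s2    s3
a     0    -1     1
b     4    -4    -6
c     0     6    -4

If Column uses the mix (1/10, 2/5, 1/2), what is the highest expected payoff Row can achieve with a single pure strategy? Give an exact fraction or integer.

2/5

a: (0)·(1/10) + (-1)·(2/5) + (1)·(1/2) = 1/10.
b: (4)·(1/10) + (-4)·(2/5) + (-6)·(1/2) = -21/5.
c: (0)·(1/10) + (6)·(2/5) + (-4)·(1/2) = 2/5.
The best pure response is c with expected payoff 2/5.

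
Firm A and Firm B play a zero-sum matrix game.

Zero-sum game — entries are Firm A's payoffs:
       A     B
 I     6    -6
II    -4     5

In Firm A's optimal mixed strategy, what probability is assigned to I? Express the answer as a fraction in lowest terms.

Row minima are -6 and -4, so Firm A's maximin is -4; column maxima are 6 and 5, so Firm B's minimax is 5. These differ, so the equilibrium is in mixed strategies.
Let Firm A play I with probability p. Firm B is indifferent when 6p − 4(1−p) = −6p + 5(1−p), giving p = 3/7.

3/7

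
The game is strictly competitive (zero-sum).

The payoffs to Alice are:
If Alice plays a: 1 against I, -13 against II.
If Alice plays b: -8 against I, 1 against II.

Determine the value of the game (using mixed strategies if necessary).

-103/23

Row minima are -13 and -8, so Alice's maximin is -8; column maxima are 1 and 1, so Bob's minimax is 1. These differ, so the equilibrium is in mixed strategies.
Let Alice play a with probability p. Bob is indifferent when p − 8(1−p) = −13p + (1−p), giving p = 9/23.
Let Bob play I with probability q. Alice is indifferent when q − 13(1−q) = −8q + (1−q), giving q = 14/23.
The value is 1·(14/23) + (-13)·(9/23) = -103/23.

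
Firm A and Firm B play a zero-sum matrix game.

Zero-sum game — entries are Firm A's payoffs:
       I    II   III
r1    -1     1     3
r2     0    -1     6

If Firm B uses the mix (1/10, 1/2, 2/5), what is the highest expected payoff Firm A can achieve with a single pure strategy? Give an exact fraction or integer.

r1: (-1)·(1/10) + (1)·(1/2) + (3)·(2/5) = 8/5.
r2: (0)·(1/10) + (-1)·(1/2) + (6)·(2/5) = 19/10.
The best pure response is r2 with expected payoff 19/10.

19/10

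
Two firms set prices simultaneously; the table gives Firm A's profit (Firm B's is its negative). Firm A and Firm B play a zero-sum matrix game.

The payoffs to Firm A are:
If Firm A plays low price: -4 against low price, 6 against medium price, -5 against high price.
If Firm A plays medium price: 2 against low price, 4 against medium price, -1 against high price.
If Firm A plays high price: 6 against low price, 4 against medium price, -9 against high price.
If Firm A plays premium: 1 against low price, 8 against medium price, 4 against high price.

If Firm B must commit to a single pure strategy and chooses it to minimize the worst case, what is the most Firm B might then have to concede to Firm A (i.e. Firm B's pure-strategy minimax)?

4

The worst case (largest entry) in each column is low price: 6, medium price: 8, high price: 4.
The best (smallest) of these is 4.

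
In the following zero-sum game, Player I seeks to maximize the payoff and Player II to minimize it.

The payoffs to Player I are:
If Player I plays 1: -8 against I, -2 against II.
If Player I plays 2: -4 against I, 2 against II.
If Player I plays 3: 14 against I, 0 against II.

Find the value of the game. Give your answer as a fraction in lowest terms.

7/5

Row 1 is strictly dominated by row 2, so Player I never plays it.
The remaining 2×2 game on (2, 3) × (I, II) has no saddle point. Let Player I play 2 with probability p; indifference gives −4p + 14(1−p) = 2p, so p = 7/10.
Similarly Player II's optimal q on I is 1/10, and the value is -4·(1/10) + (2)·(9/10) = 7/5.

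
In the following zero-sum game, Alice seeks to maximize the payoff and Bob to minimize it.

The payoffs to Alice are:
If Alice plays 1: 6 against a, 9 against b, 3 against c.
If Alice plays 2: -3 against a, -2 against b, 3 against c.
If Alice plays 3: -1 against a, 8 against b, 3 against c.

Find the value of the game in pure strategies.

Row minima: 3, -3, -1 → Alice's maximin is 3.
Column maxima: 6, 9, 3 → Bob's minimax is 3.
They coincide at (1, c), so the value is 3.

3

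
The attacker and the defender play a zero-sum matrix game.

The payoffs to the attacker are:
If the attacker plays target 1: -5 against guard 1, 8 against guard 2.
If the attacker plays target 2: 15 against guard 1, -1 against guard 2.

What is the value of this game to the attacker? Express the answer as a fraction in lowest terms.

Row minima are -5 and -1, so the attacker's maximin is -1; column maxima are 15 and 8, so the defender's minimax is 8. These differ, so the equilibrium is in mixed strategies.
Let the attacker play target 1 with probability p. The defender is indifferent when −5p + 15(1−p) = 8p − (1−p), giving p = 16/29.
Let the defender play guard 1 with probability q. The attacker is indifferent when −5q + 8(1−q) = 15q − (1−q), giving q = 9/29.
The value is -5·(9/29) + (8)·(20/29) = 115/29.

115/29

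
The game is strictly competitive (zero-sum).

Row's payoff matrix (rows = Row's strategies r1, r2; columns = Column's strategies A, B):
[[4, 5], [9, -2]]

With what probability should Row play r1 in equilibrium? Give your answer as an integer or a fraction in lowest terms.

11/12

Row minima are 4 and -2, so Row's maximin is 4; column maxima are 9 and 5, so Column's minimax is 5. These differ, so the equilibrium is in mixed strategies.
Let Row play r1 with probability p. Column is indifferent when 4p + 9(1−p) = 5p − 2(1−p), giving p = 11/12.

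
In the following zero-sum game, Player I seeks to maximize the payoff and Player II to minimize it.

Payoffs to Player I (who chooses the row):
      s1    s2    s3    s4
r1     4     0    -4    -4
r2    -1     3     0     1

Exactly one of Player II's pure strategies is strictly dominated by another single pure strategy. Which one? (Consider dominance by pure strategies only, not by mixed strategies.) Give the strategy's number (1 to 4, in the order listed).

2

Player II prefers columns that give Player I less. Compare s2 with s3: -4 < 0, 0 < 3.
So s3 strictly dominates s2 for Player II; s2 is strictly dominated.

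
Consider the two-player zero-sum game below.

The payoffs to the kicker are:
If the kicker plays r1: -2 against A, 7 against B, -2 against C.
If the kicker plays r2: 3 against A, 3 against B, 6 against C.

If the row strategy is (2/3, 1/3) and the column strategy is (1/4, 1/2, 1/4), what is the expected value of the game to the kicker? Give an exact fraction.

35/12

Against (1/4, 1/2, 1/4), each row's expected payoff is r1: 5/2; r2: 15/4.
Taking the (2/3, 1/3)-weighted average: (2/3)·(5/2) + (1/3)·(15/4) = 35/12.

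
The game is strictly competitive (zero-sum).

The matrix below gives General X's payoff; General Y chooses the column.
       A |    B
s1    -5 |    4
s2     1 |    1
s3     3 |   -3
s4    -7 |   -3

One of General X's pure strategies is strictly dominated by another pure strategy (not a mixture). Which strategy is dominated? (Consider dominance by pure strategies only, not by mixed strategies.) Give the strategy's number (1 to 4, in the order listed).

4

Compare s4 with s1: -5 > -7, 4 > -3.
So s1 strictly dominates s4 for General X; s4 is strictly dominated.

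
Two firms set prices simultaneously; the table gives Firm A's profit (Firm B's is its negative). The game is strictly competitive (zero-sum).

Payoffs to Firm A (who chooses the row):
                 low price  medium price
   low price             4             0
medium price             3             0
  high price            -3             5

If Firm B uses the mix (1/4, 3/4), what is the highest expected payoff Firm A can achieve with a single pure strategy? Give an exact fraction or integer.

3

low price: (4)·(1/4) + (0)·(3/4) = 1.
medium price: (3)·(1/4) + (0)·(3/4) = 3/4.
high price: (-3)·(1/4) + (5)·(3/4) = 3.
The best pure response is high price with expected payoff 3.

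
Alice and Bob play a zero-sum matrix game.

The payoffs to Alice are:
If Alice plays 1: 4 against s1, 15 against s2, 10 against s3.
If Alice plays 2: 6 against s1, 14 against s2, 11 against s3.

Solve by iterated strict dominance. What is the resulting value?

6

Column s2 is strictly dominated by s1 for Bob (4<15, 6<14); eliminate s2.
Column s3 is strictly dominated by s1 for Bob (4<10, 6<11); eliminate s3.
Row 1 is strictly dominated by row 2 (6>4); eliminate 1.
Only (2, s1) remains, with payoff 6.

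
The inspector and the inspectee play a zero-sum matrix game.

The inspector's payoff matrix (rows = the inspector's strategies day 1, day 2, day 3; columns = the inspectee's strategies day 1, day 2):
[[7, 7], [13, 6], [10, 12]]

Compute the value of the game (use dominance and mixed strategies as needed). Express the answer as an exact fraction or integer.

32/3

Row day 1 is strictly dominated by row day 3, so the inspector never plays it.
The remaining 2×2 game on (day 2, day 3) × (day 1, day 2) has no saddle point. Let the inspector play day 2 with probability p; indifference gives 13p + 10(1−p) = 6p + 12(1−p), so p = 2/9.
Similarly the inspectee's optimal q on day 1 is 2/3, and the value is 13·(2/3) + (6)·(1/3) = 32/3.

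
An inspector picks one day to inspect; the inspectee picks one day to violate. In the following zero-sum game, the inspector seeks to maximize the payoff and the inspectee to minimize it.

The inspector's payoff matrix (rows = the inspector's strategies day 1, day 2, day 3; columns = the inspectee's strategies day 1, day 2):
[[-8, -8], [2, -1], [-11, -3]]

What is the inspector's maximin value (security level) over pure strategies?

The worst-case payoff for each row is day 1: -8, day 2: -1, day 3: -11.
The best of these is -1.

-1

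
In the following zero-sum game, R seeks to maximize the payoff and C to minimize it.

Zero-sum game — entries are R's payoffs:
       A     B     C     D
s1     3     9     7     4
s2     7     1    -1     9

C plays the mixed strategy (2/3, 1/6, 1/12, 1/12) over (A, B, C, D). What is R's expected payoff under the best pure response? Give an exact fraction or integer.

11/2

s1: (3)·(2/3) + (9)·(1/6) + (7)·(1/12) + (4)·(1/12) = 53/12.
s2: (7)·(2/3) + (1)·(1/6) + (-1)·(1/12) + (9)·(1/12) = 11/2.
The best pure response is s2 with expected payoff 11/2.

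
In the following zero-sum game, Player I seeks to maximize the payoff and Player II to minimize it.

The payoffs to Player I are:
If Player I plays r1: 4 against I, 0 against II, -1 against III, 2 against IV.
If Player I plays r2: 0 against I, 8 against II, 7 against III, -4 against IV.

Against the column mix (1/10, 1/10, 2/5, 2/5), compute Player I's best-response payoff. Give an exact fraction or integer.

2

r1: (4)·(1/10) + (0)·(1/10) + (-1)·(2/5) + (2)·(2/5) = 4/5.
r2: (0)·(1/10) + (8)·(1/10) + (7)·(2/5) + (-4)·(2/5) = 2.
The best pure response is r2 with expected payoff 2.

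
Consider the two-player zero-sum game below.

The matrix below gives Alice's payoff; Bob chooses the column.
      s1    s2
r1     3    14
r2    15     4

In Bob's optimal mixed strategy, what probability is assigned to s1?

5/11

Row minima are 3 and 4, so Alice's maximin is 4; column maxima are 15 and 14, so Bob's minimax is 14. These differ, so the equilibrium is in mixed strategies.
Let Bob play s1 with probability q. Alice is indifferent when 3q + 14(1−q) = 15q + 4(1−q), giving q = 5/11.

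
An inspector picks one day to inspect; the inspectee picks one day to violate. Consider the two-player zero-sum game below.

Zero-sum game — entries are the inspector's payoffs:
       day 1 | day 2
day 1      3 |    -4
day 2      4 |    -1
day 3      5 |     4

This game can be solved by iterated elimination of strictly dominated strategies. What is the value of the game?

4

Column day 1 is strictly dominated by day 2 for the inspectee (-4<3, -1<4, 4<5); eliminate day 1.
Row day 2 is strictly dominated by row day 3 (4>-1); eliminate day 2.
Row day 1 is strictly dominated by row day 3 (4>-4); eliminate day 1.
Only (day 3, day 2) remains, with payoff 4.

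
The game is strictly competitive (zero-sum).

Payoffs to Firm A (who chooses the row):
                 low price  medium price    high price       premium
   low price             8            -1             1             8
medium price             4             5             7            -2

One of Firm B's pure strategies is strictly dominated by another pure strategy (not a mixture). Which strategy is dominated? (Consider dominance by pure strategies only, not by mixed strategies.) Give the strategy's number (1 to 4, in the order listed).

Firm B prefers columns that give Firm A less. Compare high price with medium price: -1 < 1, 5 < 7.
So medium price strictly dominates high price for Firm B; high price is strictly dominated.

3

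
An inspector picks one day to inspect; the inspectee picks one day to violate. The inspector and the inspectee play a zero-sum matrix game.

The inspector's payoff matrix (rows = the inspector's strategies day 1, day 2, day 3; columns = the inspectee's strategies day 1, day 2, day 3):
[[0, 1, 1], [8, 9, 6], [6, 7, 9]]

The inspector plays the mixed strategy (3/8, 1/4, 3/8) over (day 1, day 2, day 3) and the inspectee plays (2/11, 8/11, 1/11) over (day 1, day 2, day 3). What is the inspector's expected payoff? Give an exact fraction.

223/44

Against (2/11, 8/11, 1/11), each row's expected payoff is day 1: 9/11; day 2: 94/11; day 3: 7.
Taking the (3/8, 1/4, 3/8)-weighted average: (3/8)·(9/11) + (1/4)·(94/11) + (3/8)·(7) = 223/44.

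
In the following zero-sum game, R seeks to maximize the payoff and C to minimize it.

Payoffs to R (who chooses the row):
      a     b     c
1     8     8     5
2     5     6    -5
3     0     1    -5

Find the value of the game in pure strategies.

5

Row minima: 5, -5, -5 → R's maximin is 5.
Column maxima: 8, 8, 5 → C's minimax is 5.
They coincide at (1, c), so the value is 5.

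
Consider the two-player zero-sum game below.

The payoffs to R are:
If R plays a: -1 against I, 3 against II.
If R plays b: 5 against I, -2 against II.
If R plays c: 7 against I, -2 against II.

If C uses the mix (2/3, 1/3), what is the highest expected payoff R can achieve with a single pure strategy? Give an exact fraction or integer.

a: (-1)·(2/3) + (3)·(1/3) = 1/3.
b: (5)·(2/3) + (-2)·(1/3) = 8/3.
c: (7)·(2/3) + (-2)·(1/3) = 4.
The best pure response is c with expected payoff 4.

4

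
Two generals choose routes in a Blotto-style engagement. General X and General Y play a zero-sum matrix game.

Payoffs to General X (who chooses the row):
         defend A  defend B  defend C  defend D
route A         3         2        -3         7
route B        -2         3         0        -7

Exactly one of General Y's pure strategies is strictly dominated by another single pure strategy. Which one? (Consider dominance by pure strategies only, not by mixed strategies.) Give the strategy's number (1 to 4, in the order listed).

2

General Y prefers columns that give General X less. Compare defend B with defend C: -3 < 2, 0 < 3.
So defend C strictly dominates defend B for General Y; defend B is strictly dominated.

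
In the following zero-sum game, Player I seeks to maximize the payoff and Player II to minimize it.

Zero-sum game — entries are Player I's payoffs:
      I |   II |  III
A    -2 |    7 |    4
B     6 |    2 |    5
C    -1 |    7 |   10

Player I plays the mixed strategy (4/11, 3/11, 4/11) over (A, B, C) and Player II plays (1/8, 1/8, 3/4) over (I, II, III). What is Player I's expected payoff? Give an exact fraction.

Against (1/8, 1/8, 3/4), each row's expected payoff is A: 29/8; B: 19/4; C: 33/4.
Taking the (4/11, 3/11, 4/11)-weighted average: (4/11)·(29/8) + (3/11)·(19/4) + (4/11)·(33/4) = 247/44.

247/44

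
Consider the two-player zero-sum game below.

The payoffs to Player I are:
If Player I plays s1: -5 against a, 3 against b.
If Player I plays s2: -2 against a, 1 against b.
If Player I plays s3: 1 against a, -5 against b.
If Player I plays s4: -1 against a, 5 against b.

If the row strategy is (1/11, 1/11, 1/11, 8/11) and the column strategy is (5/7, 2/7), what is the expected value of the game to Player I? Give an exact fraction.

8/77

Against (5/7, 2/7), each row's expected payoff is s1: -19/7; s2: -8/7; s3: -5/7; s4: 5/7.
Taking the (1/11, 1/11, 1/11, 8/11)-weighted average: (1/11)·(-19/7) + (1/11)·(-8/7) + (1/11)·(-5/7) + (8/11)·(5/7) = 8/77.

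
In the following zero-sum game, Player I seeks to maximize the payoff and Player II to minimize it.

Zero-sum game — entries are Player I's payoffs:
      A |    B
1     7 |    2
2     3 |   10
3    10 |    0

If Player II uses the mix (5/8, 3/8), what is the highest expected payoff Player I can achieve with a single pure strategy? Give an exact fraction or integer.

1: (7)·(5/8) + (2)·(3/8) = 41/8.
2: (3)·(5/8) + (10)·(3/8) = 45/8.
3: (10)·(5/8) + (0)·(3/8) = 25/4.
The best pure response is 3 with expected payoff 25/4.

25/4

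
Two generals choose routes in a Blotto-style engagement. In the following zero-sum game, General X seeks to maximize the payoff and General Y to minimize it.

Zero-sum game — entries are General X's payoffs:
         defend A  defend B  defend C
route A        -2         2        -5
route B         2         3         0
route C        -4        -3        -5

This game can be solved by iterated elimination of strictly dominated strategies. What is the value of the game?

Column defend A is strictly dominated by defend C for General Y (-5<-2, 0<2, -5<-4); eliminate defend A.
Row route C is strictly dominated by row route B (3>-3, 0>-5); eliminate route C.
Column defend B is strictly dominated by defend C for General Y (-5<2, 0<3); eliminate defend B.
Row route A is strictly dominated by row route B (0>-5); eliminate route A.
Only (route B, defend C) remains, with payoff 0.

0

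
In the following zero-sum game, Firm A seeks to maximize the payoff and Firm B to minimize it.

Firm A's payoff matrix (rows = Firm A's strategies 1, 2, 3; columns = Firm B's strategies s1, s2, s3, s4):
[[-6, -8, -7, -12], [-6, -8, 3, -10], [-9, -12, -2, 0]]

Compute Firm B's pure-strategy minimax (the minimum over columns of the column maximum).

The worst case (largest entry) in each column is s1: -6, s2: -8, s3: 3, s4: 0.
The best (smallest) of these is -8.

-8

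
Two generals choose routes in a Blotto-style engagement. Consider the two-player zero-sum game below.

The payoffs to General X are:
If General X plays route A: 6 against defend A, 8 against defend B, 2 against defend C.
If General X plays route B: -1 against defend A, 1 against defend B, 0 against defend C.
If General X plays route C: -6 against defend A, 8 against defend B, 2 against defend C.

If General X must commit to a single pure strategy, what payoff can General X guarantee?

The worst-case payoff for each row is route A: 2, route B: -1, route C: -6.
The best of these is 2.

2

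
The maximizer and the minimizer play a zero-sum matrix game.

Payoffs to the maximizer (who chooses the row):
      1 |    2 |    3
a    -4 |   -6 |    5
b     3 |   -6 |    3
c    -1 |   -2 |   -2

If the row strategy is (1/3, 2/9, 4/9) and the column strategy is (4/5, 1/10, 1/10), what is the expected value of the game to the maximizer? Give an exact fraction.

-7/6

Against (4/5, 1/10, 1/10), each row's expected payoff is a: -33/10; b: 21/10; c: -6/5.
Taking the (1/3, 2/9, 4/9)-weighted average: (1/3)·(-33/10) + (2/9)·(21/10) + (4/9)·(-6/5) = -7/6.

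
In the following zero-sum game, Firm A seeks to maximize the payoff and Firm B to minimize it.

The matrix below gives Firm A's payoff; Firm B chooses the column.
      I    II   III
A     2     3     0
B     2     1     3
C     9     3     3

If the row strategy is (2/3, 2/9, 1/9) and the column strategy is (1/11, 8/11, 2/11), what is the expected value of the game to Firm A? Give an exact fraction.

Against (1/11, 8/11, 2/11), each row's expected payoff is A: 26/11; B: 16/11; C: 39/11.
Taking the (2/3, 2/9, 1/9)-weighted average: (2/3)·(26/11) + (2/9)·(16/11) + (1/9)·(39/11) = 227/99.

227/99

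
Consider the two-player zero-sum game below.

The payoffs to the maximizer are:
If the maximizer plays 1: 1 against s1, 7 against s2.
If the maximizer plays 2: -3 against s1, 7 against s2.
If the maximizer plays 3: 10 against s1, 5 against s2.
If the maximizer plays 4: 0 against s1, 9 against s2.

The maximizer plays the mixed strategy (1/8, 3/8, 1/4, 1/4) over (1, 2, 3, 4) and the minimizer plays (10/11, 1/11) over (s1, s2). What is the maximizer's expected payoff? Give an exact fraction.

Against (10/11, 1/11), each row's expected payoff is 1: 17/11; 2: -23/11; 3: 105/11; 4: 9/11.
Taking the (1/8, 3/8, 1/4, 1/4)-weighted average: (1/8)·(17/11) + (3/8)·(-23/11) + (1/4)·(105/11) + (1/4)·(9/11) = 2.

2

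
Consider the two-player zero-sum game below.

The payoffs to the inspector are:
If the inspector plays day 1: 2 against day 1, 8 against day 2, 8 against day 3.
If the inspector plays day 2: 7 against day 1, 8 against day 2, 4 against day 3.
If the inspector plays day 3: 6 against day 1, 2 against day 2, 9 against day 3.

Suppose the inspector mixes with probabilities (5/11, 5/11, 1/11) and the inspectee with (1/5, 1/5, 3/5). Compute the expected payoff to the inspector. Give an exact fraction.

Against (1/5, 1/5, 3/5), each row's expected payoff is day 1: 34/5; day 2: 27/5; day 3: 7.
Taking the (5/11, 5/11, 1/11)-weighted average: (5/11)·(34/5) + (5/11)·(27/5) + (1/11)·(7) = 68/11.

68/11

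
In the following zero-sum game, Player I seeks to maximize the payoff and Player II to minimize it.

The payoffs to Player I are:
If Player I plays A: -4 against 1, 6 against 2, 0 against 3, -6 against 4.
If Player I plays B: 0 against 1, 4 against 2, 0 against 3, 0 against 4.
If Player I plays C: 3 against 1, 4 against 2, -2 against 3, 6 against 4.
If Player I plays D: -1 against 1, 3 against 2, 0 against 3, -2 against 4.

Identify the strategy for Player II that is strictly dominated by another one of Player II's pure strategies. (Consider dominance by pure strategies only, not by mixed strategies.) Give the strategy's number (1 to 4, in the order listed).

2

Player II prefers columns that give Player I less. Compare 2 with 1: -4 < 6, 0 < 4, 3 < 4, -1 < 3.
So 1 strictly dominates 2 for Player II; 2 is strictly dominated.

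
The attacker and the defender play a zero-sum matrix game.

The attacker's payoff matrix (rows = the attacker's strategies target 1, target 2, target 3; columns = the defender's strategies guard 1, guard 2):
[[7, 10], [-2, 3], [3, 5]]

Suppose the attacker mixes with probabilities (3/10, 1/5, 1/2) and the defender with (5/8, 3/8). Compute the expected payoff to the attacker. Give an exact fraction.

Against (5/8, 3/8), each row's expected payoff is target 1: 65/8; target 2: -1/8; target 3: 15/4.
Taking the (3/10, 1/5, 1/2)-weighted average: (3/10)·(65/8) + (1/5)·(-1/8) + (1/2)·(15/4) = 343/80.

343/80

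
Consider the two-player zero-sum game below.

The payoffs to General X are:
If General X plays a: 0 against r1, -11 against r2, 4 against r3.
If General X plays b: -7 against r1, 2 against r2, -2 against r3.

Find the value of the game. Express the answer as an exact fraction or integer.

-77/20

Column r3 is strictly dominated by r1 for General Y (it gives General X more in every row).
The remaining 2×2 game on (a, b) × (r1, r2) has no saddle point. Let General X play a with probability p; indifference gives −7(1−p) = −11p + 2(1−p), so p = 9/20.
Similarly General Y's optimal q on r1 is 13/20, and the value is 0·(13/20) + (-11)·(7/20) = -77/20.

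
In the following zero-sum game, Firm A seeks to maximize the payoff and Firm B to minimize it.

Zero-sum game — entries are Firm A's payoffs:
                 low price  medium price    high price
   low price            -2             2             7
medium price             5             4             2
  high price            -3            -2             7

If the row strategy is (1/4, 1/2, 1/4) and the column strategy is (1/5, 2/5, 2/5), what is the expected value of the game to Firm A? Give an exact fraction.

57/20

Against (1/5, 2/5, 2/5), each row's expected payoff is low price: 16/5; medium price: 17/5; high price: 7/5.
Taking the (1/4, 1/2, 1/4)-weighted average: (1/4)·(16/5) + (1/2)·(17/5) + (1/4)·(7/5) = 57/20.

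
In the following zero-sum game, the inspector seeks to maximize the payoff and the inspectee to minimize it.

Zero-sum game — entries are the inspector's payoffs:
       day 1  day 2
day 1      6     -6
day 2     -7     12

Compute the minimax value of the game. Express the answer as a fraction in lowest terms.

Row minima are -6 and -7, so the inspector's maximin is -6; column maxima are 6 and 12, so the inspectee's minimax is 6. These differ, so the equilibrium is in mixed strategies.
Let the inspector play day 1 with probability p. The inspectee is indifferent when 6p − 7(1−p) = −6p + 12(1−p), giving p = 19/31.
Let the inspectee play day 1 with probability q. The inspector is indifferent when 6q − 6(1−q) = −7q + 12(1−q), giving q = 18/31.
The value is 6·(18/31) + (-6)·(13/31) = 30/31.

30/31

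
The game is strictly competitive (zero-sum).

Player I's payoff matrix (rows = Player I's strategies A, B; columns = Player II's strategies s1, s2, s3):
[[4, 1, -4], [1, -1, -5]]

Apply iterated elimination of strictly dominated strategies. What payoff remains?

Row B is strictly dominated by row A (4>1, 1>-1, -4>-5); eliminate B.
Column s1 is strictly dominated by s2 for Player II (1<4); eliminate s1.
Column s2 is strictly dominated by s3 for Player II (-4<1); eliminate s2.
Only (A, s3) remains, with payoff -4.

-4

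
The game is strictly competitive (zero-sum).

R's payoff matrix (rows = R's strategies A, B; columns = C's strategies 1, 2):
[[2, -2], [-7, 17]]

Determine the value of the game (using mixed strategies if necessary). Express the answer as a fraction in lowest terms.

Row minima are -2 and -7, so R's maximin is -2; column maxima are 2 and 17, so C's minimax is 2. These differ, so the equilibrium is in mixed strategies.
Let R play A with probability p. C is indifferent when 2p − 7(1−p) = −2p + 17(1−p), giving p = 6/7.
Let C play 1 with probability q. R is indifferent when 2q − 2(1−q) = −7q + 17(1−q), giving q = 19/28.
The value is 2·(19/28) + (-2)·(9/28) = 5/7.

5/7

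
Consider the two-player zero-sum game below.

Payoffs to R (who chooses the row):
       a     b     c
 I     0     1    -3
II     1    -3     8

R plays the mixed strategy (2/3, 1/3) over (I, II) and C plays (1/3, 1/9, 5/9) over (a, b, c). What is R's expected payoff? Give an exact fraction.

4/9

Against (1/3, 1/9, 5/9), each row's expected payoff is I: -14/9; II: 40/9.
Taking the (2/3, 1/3)-weighted average: (2/3)·(-14/9) + (1/3)·(40/9) = 4/9.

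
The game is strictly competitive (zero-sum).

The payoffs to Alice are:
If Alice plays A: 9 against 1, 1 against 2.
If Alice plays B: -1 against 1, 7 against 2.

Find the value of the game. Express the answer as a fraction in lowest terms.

4

Row minima are 1 and -1, so Alice's maximin is 1; column maxima are 9 and 7, so Bob's minimax is 7. These differ, so the equilibrium is in mixed strategies.
Let Alice play A with probability p. Bob is indifferent when 9p − (1−p) = p + 7(1−p), giving p = 1/2.
Let Bob play 1 with probability q. Alice is indifferent when 9q + (1−q) = −q + 7(1−q), giving q = 3/8.
The value is 9·(3/8) + (1)·(5/8) = 4.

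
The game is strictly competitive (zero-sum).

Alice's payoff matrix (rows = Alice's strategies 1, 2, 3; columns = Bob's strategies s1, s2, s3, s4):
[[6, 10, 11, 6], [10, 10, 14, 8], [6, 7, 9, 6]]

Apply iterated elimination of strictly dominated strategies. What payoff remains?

Column s2 is strictly dominated by s4 for Bob (6<10, 8<10, 6<7); eliminate s2.
Column s3 is strictly dominated by s1 for Bob (6<11, 10<14, 6<9); eliminate s3.
Row 3 is strictly dominated by row 2 (10>6, 8>6); eliminate 3.
Row 1 is strictly dominated by row 2 (10>6, 8>6); eliminate 1.
Column s1 is strictly dominated by s4 for Bob (8<10); eliminate s1.
Only (2, s4) remains, with payoff 8.

8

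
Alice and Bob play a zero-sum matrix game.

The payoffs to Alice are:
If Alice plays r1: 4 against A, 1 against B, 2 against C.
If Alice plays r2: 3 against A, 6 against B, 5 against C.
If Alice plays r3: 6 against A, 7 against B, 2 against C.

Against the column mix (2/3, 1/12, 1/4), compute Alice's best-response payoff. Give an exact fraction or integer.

r1: (4)·(2/3) + (1)·(1/12) + (2)·(1/4) = 13/4.
r2: (3)·(2/3) + (6)·(1/12) + (5)·(1/4) = 15/4.
r3: (6)·(2/3) + (7)·(1/12) + (2)·(1/4) = 61/12.
The best pure response is r3 with expected payoff 61/12.

61/12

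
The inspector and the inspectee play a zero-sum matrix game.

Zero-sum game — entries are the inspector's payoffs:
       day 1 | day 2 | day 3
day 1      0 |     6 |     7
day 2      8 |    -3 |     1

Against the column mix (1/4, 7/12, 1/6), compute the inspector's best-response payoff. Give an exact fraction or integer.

day 1: (0)·(1/4) + (6)·(7/12) + (7)·(1/6) = 14/3.
day 2: (8)·(1/4) + (-3)·(7/12) + (1)·(1/6) = 5/12.
The best pure response is day 1 with expected payoff 14/3.

14/3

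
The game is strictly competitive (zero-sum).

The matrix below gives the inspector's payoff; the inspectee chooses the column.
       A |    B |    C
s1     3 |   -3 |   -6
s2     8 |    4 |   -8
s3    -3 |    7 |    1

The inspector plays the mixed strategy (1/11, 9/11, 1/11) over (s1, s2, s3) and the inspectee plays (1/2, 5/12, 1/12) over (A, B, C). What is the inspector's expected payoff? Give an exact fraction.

185/44

Against (1/2, 5/12, 1/12), each row's expected payoff is s1: -1/4; s2: 5; s3: 3/2.
Taking the (1/11, 9/11, 1/11)-weighted average: (1/11)·(-1/4) + (9/11)·(5) + (1/11)·(3/2) = 185/44.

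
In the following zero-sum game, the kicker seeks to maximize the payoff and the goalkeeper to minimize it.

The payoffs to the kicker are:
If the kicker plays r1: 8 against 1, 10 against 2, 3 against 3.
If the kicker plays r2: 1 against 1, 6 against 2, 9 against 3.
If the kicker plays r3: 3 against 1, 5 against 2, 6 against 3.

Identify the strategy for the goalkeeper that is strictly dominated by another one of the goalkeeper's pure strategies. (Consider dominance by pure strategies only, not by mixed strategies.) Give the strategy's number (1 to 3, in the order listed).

2

The goalkeeper prefers columns that give the kicker less. Compare 2 with 1: 8 < 10, 1 < 6, 3 < 5.
So 1 strictly dominates 2 for the goalkeeper; 2 is strictly dominated.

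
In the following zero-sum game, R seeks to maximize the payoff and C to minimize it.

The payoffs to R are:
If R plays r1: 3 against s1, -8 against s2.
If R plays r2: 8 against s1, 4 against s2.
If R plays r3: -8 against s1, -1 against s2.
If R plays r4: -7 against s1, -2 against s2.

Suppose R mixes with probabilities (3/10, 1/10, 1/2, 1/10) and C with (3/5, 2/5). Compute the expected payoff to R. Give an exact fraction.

-72/25

Against (3/5, 2/5), each row's expected payoff is r1: -7/5; r2: 32/5; r3: -26/5; r4: -5.
Taking the (3/10, 1/10, 1/2, 1/10)-weighted average: (3/10)·(-7/5) + (1/10)·(32/5) + (1/2)·(-26/5) + (1/10)·(-5) = -72/25.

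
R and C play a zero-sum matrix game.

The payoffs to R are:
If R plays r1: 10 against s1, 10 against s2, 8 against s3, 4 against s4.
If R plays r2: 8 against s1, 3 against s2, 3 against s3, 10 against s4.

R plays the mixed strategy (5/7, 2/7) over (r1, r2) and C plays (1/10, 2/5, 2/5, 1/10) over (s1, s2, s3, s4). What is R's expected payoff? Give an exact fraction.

Against (1/10, 2/5, 2/5, 1/10), each row's expected payoff is r1: 43/5; r2: 21/5.
Taking the (5/7, 2/7)-weighted average: (5/7)·(43/5) + (2/7)·(21/5) = 257/35.

257/35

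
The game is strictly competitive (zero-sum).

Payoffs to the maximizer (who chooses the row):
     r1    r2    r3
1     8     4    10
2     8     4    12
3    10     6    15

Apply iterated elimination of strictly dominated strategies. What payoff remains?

Row 2 is strictly dominated by row 3 (10>8, 6>4, 15>12); eliminate 2.
Row 1 is strictly dominated by row 3 (10>8, 6>4, 15>10); eliminate 1.
Column r3 is strictly dominated by r1 for the minimizer (10<15); eliminate r3.
Column r1 is strictly dominated by r2 for the minimizer (6<10); eliminate r1.
Only (3, r2) remains, with payoff 6.

6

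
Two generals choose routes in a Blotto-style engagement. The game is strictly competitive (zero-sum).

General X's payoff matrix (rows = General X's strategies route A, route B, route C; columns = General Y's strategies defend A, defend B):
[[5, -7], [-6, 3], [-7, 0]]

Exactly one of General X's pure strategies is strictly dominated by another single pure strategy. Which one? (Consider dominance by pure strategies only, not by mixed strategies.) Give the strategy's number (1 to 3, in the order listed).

3

Compare route C with route B: -6 > -7, 3 > 0.
So route B strictly dominates route C for General X; route C is strictly dominated.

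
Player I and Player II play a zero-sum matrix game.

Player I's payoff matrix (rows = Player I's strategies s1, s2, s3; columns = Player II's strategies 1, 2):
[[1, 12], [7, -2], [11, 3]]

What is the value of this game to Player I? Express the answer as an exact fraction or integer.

129/19

Row s2 is strictly dominated by row s3, so Player I never plays it.
The remaining 2×2 game on (s1, s3) × (1, 2) has no saddle point. Let Player I play s1 with probability p; indifference gives p + 11(1−p) = 12p + 3(1−p), so p = 8/19.
Similarly Player II's optimal q on 1 is 9/19, and the value is 1·(9/19) + (12)·(10/19) = 129/19.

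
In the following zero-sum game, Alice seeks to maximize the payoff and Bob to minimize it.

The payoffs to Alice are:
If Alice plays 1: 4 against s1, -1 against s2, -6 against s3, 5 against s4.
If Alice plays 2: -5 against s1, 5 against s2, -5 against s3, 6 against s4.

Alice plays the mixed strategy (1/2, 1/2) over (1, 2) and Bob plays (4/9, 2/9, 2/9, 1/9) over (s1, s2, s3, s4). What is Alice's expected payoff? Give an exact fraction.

-7/18

Against (4/9, 2/9, 2/9, 1/9), each row's expected payoff is 1: 7/9; 2: -14/9.
Taking the (1/2, 1/2)-weighted average: (1/2)·(7/9) + (1/2)·(-14/9) = -7/18.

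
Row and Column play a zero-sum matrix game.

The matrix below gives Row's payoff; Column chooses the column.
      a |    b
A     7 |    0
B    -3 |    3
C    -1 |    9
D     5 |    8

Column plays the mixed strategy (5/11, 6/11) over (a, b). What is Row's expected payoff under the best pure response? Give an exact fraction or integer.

A: (7)·(5/11) + (0)·(6/11) = 35/11.
B: (-3)·(5/11) + (3)·(6/11) = 3/11.
C: (-1)·(5/11) + (9)·(6/11) = 49/11.
D: (5)·(5/11) + (8)·(6/11) = 73/11.
The best pure response is D with expected payoff 73/11.

73/11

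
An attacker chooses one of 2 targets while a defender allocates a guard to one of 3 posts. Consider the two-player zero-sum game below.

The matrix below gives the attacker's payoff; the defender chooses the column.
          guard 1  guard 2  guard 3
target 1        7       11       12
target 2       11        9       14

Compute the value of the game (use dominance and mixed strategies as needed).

Column guard 3 is strictly dominated by guard 2 for the defender (it gives the attacker more in every row).
The remaining 2×2 game on (target 1, target 2) × (guard 1, guard 2) has no saddle point. Let the attacker play target 1 with probability p; indifference gives 7p + 11(1−p) = 11p + 9(1−p), so p = 1/3.
Similarly the defender's optimal q on guard 1 is 1/3, and the value is 7·(1/3) + (11)·(2/3) = 29/3.

29/3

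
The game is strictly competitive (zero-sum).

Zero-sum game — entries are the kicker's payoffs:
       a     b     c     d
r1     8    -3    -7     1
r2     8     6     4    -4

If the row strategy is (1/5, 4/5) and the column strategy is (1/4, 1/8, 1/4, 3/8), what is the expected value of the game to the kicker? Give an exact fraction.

Against (1/4, 1/8, 1/4, 3/8), each row's expected payoff is r1: 1/4; r2: 9/4.
Taking the (1/5, 4/5)-weighted average: (1/5)·(1/4) + (4/5)·(9/4) = 37/20.

37/20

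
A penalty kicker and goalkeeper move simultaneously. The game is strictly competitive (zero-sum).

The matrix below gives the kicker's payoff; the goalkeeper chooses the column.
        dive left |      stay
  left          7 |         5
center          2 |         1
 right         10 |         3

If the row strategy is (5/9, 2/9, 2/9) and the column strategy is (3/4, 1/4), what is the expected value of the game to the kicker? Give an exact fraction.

Against (3/4, 1/4), each row's expected payoff is left: 13/2; center: 7/4; right: 33/4.
Taking the (5/9, 2/9, 2/9)-weighted average: (5/9)·(13/2) + (2/9)·(7/4) + (2/9)·(33/4) = 35/6.

35/6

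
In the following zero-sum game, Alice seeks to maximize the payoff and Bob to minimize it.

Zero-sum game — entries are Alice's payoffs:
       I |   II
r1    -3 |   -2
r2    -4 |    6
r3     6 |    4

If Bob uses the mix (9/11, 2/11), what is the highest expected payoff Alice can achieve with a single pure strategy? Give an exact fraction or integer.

62/11

r1: (-3)·(9/11) + (-2)·(2/11) = -31/11.
r2: (-4)·(9/11) + (6)·(2/11) = -24/11.
r3: (6)·(9/11) + (4)·(2/11) = 62/11.
The best pure response is r3 with expected payoff 62/11.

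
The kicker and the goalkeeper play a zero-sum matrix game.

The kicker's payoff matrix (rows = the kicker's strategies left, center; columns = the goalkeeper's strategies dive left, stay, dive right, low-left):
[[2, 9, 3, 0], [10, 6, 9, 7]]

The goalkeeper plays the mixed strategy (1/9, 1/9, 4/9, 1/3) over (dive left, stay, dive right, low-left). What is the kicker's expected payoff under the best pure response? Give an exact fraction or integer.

73/9

left: (2)·(1/9) + (9)·(1/9) + (3)·(4/9) + (0)·(1/3) = 23/9.
center: (10)·(1/9) + (6)·(1/9) + (9)·(4/9) + (7)·(1/3) = 73/9.
The best pure response is center with expected payoff 73/9.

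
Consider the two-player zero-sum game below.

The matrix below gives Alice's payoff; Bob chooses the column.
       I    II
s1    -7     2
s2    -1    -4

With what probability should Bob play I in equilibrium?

1/2

Row minima are -7 and -4, so Alice's maximin is -4; column maxima are -1 and 2, so Bob's minimax is -1. These differ, so the equilibrium is in mixed strategies.
Let Bob play I with probability q. Alice is indifferent when −7q + 2(1−q) = −q − 4(1−q), giving q = 1/2.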